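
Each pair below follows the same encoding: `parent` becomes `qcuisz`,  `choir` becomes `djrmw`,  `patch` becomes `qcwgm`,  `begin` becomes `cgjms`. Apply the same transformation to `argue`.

btjyj

In parent: p→q is +1, a→c is +2, r→u is +3, e→i is +4 — the shift increases by 1 each position. The shift increases by 1 at each position, starting from +1: 1, 2, 3, ….
On argue: a+1=b, r+2=t, g+3=j, u+4=y, e+5=j.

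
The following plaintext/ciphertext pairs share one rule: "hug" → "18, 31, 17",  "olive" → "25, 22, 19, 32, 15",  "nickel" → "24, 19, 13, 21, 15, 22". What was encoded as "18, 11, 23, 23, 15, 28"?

hammer

h is letter #8 and maps to 18: an offset of 10. Each letter is replaced by its alphabet position (a=1..z=26) + 10.
Undoing it on 18, 11, 23, 23, 15, 28: 18→(18−10)÷1=8=h, 11→(11−10)÷1=1=a, 23→(23−10)÷1=13=m, 23→(23−10)÷1=13=m, 15→(15−10)÷1=5=e, 28→(28−10)÷1=18=r.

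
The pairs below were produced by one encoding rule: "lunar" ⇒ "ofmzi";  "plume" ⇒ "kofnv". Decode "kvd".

This is the alphabet-reversal cipher (Atbash): a becomes z, b becomes y, etc.
Decoding kvd: k↔p, v↔e, d↔w.

pew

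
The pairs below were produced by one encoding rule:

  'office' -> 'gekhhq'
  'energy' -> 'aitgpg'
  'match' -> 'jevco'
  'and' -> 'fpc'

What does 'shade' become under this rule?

gfcju

The output letters match the input read backwards, each shifted +2: office reversed is eciffo. The word is reversed, then every letter is shifted forward by 2.
On shade: reverse → edahs; then shift: e+2=g, d+2=f, a+2=c, h+2=j, s+2=u.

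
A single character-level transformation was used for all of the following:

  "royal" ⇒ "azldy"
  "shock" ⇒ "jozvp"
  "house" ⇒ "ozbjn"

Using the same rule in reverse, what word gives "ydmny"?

label

r(17)→a(0) and o(14)→z(25) fit y≡9x+3 (mod 26); the inverse of 9 mod 26 is 3. This is an affine cipher: with a=0,…,z=25, each position x becomes (9x+3) mod 26.
Decoding ydmny: y(24)→3·(24−3)≡11=l; d(3)→3·(3−3)≡0=a; m(12)→3·(12−3)≡1=b; n(13)→3·(13−3)≡4=e; y(24)→3·(24−3)≡11=l (all mod 26).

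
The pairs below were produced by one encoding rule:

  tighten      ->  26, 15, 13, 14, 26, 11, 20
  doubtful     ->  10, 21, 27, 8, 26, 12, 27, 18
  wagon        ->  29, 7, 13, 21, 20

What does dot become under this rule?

10, 21, 26

t is letter #20 and maps to 26: an offset of 6. The number is (letter's place in the alphabet, a=1) + 6.
On dot: d=4→10, o=15→21, t=20→26.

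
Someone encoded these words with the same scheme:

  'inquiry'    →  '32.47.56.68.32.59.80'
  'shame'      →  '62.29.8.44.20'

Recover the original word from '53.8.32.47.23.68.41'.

painful

i(#9)→32 and n(#14)→47: differences scale by 3, so n = 3·pos + 5. With a=1..z=26, the number is 3·pos + 5.
Decoding 53.8.32.47.23.68.41: 53→(53−5)÷3=16=p, 8→(8−5)÷3=1=a, 32→(32−5)÷3=9=i, 47→(47−5)÷3=14=n, 23→(23−5)÷3=6=f, 68→(68−5)÷3=21=u, 41→(41−5)÷3=12=l.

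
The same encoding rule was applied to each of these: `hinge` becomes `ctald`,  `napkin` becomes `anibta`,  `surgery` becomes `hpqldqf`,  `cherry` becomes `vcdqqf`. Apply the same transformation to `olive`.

Each letter's alphabet position (a=0..z=25) is mapped through 17·x+13 mod 26 — an affine cipher.
On olive: o(14)→17·14+13≡17=r; l(11)→17·11+13≡18=s; i(8)→17·8+13≡19=t; v(21)→17·21+13≡6=g; e(4)→17·4+13≡3=d (all mod 26).

rstgd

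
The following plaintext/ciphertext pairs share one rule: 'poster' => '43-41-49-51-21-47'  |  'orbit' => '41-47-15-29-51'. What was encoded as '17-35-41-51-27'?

cloth

With a=1..z=26, the number is 2·pos + 11.
Undoing it on 17-35-41-51-27: 17→(17−11)÷2=3=c, 35→(35−11)÷2=12=l, 41→(41−11)÷2=15=o, 51→(51−11)÷2=20=t, 27→(27−11)÷2=8=h.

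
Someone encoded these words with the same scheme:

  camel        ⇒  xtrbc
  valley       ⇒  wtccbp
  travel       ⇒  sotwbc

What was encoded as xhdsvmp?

c(2)→x(23) and a(0)→t(19) fit y≡15x+19 (mod 26); the inverse of 15 mod 26 is 7. Treating letters as 0–25, the rule is x ↦ 15x + 19 (mod 26).
Decoding xhdsvmp: x(23)→7·(23−19)≡2=c; h(7)→7·(7−19)≡20=u; d(3)→7·(3−19)≡18=s; s(18)→7·(18−19)≡19=t; v(21)→7·(21−19)≡14=o; m(12)→7·(12−19)≡3=d; p(15)→7·(15−19)≡24=y (all mod 26).

custody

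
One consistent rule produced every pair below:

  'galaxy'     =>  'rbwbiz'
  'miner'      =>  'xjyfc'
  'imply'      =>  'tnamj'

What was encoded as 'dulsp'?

stare

A repeating key of period 2 is used — shifts +11, +1 over and over.
Undoing it on dulsp: d−11=s, u−1=t, l−11=a, s−1=r, p−11=e.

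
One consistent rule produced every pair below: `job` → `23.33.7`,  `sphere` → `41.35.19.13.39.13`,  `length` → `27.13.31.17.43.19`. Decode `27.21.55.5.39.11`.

lizard

j(#10)→23 and o(#15)→33: differences scale by 2, so n = 2·pos + 3. The formula is n = 2×(alphabet index, a=1) + 3.
Decoding 27.21.55.5.39.11: 27→(27−3)÷2=12=l, 21→(21−3)÷2=9=i, 55→(55−3)÷2=26=z, 5→(5−3)÷2=1=a, 39→(39−3)÷2=18=r, 11→(11−3)÷2=4=d.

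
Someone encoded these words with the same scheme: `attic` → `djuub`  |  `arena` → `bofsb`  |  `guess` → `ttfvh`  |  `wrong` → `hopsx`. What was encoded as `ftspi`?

The word is reversed, then every letter is shifted forward by 1.
Reversing it on ftspi: shift back: f−1=e, t−1=s, s−1=r, p−1=o, i−1=h → esroh; then reverse → horse.

horse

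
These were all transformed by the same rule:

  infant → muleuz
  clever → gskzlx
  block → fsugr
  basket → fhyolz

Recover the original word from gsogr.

Shifts by position in infant: pos 0: i→m (+4), pos 1: n→u (+7), pos 2: f→l (+6), pos 3: a→e (+4), pos 4: n→u (+7), pos 5: t→z (+6) — repeating every 3. It's a Vigenère-style cipher with numeric key [4,7,6]: position i shifts by key[i mod 3].
Decoding gsogr: g−4=c, s−7=l, o−6=i, g−4=c, r−7=k.

click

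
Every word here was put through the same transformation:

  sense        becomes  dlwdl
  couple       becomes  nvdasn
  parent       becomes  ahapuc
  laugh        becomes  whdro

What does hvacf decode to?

worry

Shifts by position in sense: pos 0: s→d (+11), pos 1: e→l (+7), pos 2: n→w (+9), pos 3: s→d (+11), pos 4: e→l (+7) — repeating every 3. A repeating key of period 3 is used — shifts +11, +7, +9 over and over.
Decoding hvacf: h−11=w, v−7=o, a−9=r, c−11=r, f−7=y.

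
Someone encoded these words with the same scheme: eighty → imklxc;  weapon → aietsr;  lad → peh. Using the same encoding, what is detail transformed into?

Compare letters: e→i is +4, i→m is +4, g→k is +4 — a constant shift. It's a constant shift of +4 (ROT4).
Applying it to detail: d+4=h, e+4=i, t+4=x, a+4=e, i+4=m, l+4=p.

hixemp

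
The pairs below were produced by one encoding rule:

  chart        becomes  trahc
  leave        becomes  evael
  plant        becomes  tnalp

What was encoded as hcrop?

The output letters match the input read backwards: chart reversed is trahc. It's just the letters in reverse order.
Undoing it on hcrop: then reverse → porch.

porch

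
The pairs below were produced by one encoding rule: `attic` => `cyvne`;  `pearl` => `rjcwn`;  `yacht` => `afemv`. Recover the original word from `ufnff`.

salad

Shifts by position in attic: pos 0: a→c (+2), pos 1: t→y (+5), pos 2: t→v (+2), pos 3: i→n (+5) — repeating every 2. It's a Vigenère-style cipher with numeric key [2,5]: position i shifts by key[i mod 2].
Reversing it on ufnff: u−2=s, f−5=a, n−2=l, f−5=a, f−2=d.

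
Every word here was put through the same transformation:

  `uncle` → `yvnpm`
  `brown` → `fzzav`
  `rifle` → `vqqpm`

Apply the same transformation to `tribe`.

xztfm

It's a Vigenère-style cipher with numeric key [4,8,11]: position i shifts by key[i mod 3].
For tribe: t+4=x, r+8=z, i+11=t, b+4=f, e+8=m.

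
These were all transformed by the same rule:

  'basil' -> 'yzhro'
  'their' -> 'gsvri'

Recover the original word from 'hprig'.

Each pair mirrors across the alphabet (b↔y, a↔z, s↔h): positions sum to 25. Letters are reflected about the middle of the alphabet (position → 25−position): Atbash.
Decoding hprig: h↔s, p↔k, r↔i, i↔r, g↔t.

skirt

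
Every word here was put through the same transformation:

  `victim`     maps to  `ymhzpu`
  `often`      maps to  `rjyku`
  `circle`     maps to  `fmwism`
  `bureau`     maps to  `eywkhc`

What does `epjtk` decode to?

In victim: v→y is +3, i→m is +4, c→h is +5, t→z is +6 — the shift increases by 1 each position. Letter i (0-indexed) is shifted by i+3, so successive shifts are 3, 4, 5, ….
Reversing it on epjtk: e−3=b, p−4=l, j−5=e, t−6=n, k−7=d.

blend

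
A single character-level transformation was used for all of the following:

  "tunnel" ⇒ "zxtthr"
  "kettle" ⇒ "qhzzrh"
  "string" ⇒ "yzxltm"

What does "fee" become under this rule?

lhh

The shift depends on letter class: consonant t→z is +6, but vowel u→x is +3. The rule splits by letter class: vowels +3, consonants +6.
Applying it to fee: f(cons)+6=l, e(vowel)+3=h, e(vowel)+3=h.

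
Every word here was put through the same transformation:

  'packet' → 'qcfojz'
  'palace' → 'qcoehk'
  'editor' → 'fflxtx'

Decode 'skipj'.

Letter i (0-indexed) is shifted by i+1, so successive shifts are 1, 2, 3, ….
Reversing it on skipj: s−1=r, k−2=i, i−3=f, p−4=l, j−5=e.

rifle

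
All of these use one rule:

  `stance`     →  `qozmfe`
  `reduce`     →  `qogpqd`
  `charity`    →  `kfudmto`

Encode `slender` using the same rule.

The output letters match the input read backwards, each shifted +12: stance reversed is ecnats. The word is reversed, then every letter is shifted forward by 12.
On slender: reverse → rednels; then shift: r+12=d, e+12=q, d+12=p, n+12=z, e+12=q, l+12=x, s+12=e.

dqpzqxe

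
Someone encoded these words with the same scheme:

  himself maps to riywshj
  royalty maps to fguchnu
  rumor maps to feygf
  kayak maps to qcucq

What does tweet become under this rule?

nmssn

h(7)→r(17) and i(8)→i(8) fit y≡17x+2 (mod 26); the inverse of 17 mod 26 is 23. Treating letters as 0–25, the rule is x ↦ 17x + 2 (mod 26).
On tweet: t(19)→17·19+2≡13=n; w(22)→17·22+2≡12=m; e(4)→17·4+2≡18=s; e(4)→17·4+2≡18=s; t(19)→17·19+2≡13=n (all mod 26).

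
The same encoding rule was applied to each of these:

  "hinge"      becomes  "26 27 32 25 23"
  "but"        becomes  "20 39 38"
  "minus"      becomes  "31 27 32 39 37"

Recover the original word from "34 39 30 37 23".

h is letter #8 and maps to 26: an offset of 18. The number is (letter's place in the alphabet, a=1) + 18.
Decoding 34 39 30 37 23: 34→(34−18)÷1=16=p, 39→(39−18)÷1=21=u, 30→(30−18)÷1=12=l, 37→(37−18)÷1=19=s, 23→(23−18)÷1=5=e.

pulse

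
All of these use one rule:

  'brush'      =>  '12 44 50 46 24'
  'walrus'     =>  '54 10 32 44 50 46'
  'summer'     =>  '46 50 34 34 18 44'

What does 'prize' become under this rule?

b(#2)→12 and r(#18)→44: differences scale by 2, so n = 2·pos + 8. Each letter becomes 2×(its alphabet position, a=1..z=26) + 8.
For prize: p=16→40, r=18→44, i=9→26, z=26→60, e=5→18.

40 44 26 60 18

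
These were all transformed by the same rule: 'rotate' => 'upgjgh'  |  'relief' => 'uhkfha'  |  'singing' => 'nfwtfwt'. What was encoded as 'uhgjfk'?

retail

r(17)→u(20) and o(14)→p(15) fit y≡19x+9 (mod 26); the inverse of 19 mod 26 is 11. Each letter's alphabet position (a=0..z=25) is mapped through 19·x+9 mod 26 — an affine cipher.
Undoing it on uhgjfk: u(20)→11·(20−9)≡17=r; h(7)→11·(7−9)≡4=e; g(6)→11·(6−9)≡19=t; j(9)→11·(9−9)≡0=a; f(5)→11·(5−9)≡8=i; k(10)→11·(10−9)≡11=l (all mod 26).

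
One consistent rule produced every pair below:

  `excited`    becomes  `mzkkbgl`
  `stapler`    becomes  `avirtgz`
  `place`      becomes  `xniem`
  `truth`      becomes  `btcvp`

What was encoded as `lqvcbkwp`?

Shifts by position in excited: pos 0: e→m (+8), pos 1: x→z (+2), pos 2: c→k (+8), pos 3: i→k (+2) — repeating every 2. It's a Vigenère-style cipher with numeric key [8,2]: position i shifts by key[i mod 2].
Decoding lqvcbkwp: l−8=d, q−2=o, v−8=n, c−2=a, b−8=t, k−2=i, w−8=o, p−2=n.

donation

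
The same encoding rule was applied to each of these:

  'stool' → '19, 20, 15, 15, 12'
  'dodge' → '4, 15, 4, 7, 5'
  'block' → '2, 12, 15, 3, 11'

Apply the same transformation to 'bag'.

Letters become their 1-indexed alphabet positions: a=1 … z=26.
For bag: b=2→2, a=1→1, g=7→7.

2, 1, 7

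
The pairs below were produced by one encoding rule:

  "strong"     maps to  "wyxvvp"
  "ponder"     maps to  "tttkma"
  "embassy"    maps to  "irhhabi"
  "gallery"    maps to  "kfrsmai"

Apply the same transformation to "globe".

kquim

In strong: s→w is +4, t→y is +5, r→x is +6, o→v is +7 — the shift increases by 1 each position. Letter i (0-indexed) is shifted by i+4, so successive shifts are 4, 5, 6, ….
Applying it to globe: g+4=k, l+5=q, o+6=u, b+7=i, e+8=m.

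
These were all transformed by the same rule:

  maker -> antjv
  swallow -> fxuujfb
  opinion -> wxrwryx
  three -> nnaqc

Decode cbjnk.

beast

The output letters match the input read backwards, each shifted +9: maker reversed is rekam. Two steps: reverse the string, then apply a Caesar shift of +9.
Reversing it on cbjnk: shift back: c−9=t, b−9=s, j−9=a, n−9=e, k−9=b → tsaeb; then reverse → beast.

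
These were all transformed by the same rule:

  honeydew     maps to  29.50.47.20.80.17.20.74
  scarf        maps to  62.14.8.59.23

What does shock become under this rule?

62.29.50.14.38

With a=1..z=26, the number is 3·pos + 5.
Applying it to shock: s=19→62, h=8→29, o=15→50, c=3→14, k=11→38.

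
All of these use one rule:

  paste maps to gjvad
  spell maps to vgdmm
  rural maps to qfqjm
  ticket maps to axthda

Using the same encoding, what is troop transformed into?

p(15)→g(6) and a(0)→j(9) fit y≡5x+9 (mod 26); the inverse of 5 mod 26 is 21. Treating letters as 0–25, the rule is x ↦ 5x + 9 (mod 26).
On troop: t(19)→5·19+9≡0=a; r(17)→5·17+9≡16=q; o(14)→5·14+9≡1=b; o(14)→5·14+9≡1=b; p(15)→5·15+9≡6=g (all mod 26).

aqbbg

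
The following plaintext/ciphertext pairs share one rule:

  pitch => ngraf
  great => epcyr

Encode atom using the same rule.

Every letter moves 24 places later in the alphabet, wrapping around z→a.
On atom: a+24=y, t+24=r, o+24=m, m+24=k.

yrmk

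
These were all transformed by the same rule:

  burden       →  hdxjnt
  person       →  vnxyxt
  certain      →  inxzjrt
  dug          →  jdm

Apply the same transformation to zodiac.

fxjrji

The shift depends on letter class: consonant b→h is +6, but vowel u→d is +9. Two shifts are in play — +9 for a/e/i/o/u, +6 for every other letter.
On zodiac: z(cons)+6=f, o(vowel)+9=x, d(cons)+6=j, i(vowel)+9=r, a(vowel)+9=j, c(cons)+6=i.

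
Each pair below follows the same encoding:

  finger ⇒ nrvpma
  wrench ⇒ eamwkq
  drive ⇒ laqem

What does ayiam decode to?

Shifts by position in finger: pos 0: f→n (+8), pos 1: i→r (+9), pos 2: n→v (+8), pos 3: g→p (+9) — repeating every 2. A repeating key of period 2 is used — shifts +8, +9 over and over.
Undoing it on ayiam: a−8=s, y−9=p, i−8=a, a−9=r, m−8=e.

spare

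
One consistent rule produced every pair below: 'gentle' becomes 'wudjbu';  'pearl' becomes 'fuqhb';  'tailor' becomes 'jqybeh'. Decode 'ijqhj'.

start

Each letter is shifted forward by 16 in the alphabet (a Caesar shift of +16).
Reversing it on ijqhj: i−16=s, j−16=t, q−16=a, h−16=r, j−16=t.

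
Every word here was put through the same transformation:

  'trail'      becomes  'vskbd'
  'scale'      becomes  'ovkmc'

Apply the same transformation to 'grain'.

xskbq

Two steps: reverse the string, then apply a Caesar shift of +10.
Applying it to grain: reverse → niarg; then shift: n+10=x, i+10=s, a+10=k, r+10=b, g+10=q.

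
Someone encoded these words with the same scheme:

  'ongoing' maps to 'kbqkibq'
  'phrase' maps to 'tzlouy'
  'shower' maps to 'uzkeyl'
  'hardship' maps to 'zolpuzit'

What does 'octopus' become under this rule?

o(14)→k(10) and n(13)→b(1) fit y≡9x+14 (mod 26); the inverse of 9 mod 26 is 3. This is an affine cipher: with a=0,…,z=25, each position x becomes (9x+14) mod 26.
For octopus: o(14)→9·14+14≡10=k; c(2)→9·2+14≡6=g; t(19)→9·19+14≡3=d; o(14)→9·14+14≡10=k; p(15)→9·15+14≡19=t; u(20)→9·20+14≡12=m; s(18)→9·18+14≡20=u (all mod 26).

kgdktmu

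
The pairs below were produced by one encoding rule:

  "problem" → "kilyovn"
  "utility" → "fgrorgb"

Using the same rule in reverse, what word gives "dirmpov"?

Each pair mirrors across the alphabet (p↔k, r↔i, o↔l): positions sum to 25. Letters are reflected about the middle of the alphabet (position → 25−position): Atbash.
Decoding dirmpov: d↔w, i↔r, r↔i, m↔n, p↔k, o↔l, v↔e.

wrinkle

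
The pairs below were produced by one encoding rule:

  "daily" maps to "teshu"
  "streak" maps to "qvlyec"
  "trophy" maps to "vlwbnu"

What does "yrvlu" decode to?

Each letter's alphabet position (a=0..z=25) is mapped through 5·x+4 mod 26 — an affine cipher.
Reversing it on yrvlu: y(24)→21·(24−4)≡4=e; r(17)→21·(17−4)≡13=n; v(21)→21·(21−4)≡19=t; l(11)→21·(11−4)≡17=r; u(20)→21·(20−4)≡24=y (all mod 26).

entry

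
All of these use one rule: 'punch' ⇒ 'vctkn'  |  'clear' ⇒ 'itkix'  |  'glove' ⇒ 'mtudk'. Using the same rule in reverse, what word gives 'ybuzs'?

A repeating key of period 2 is used — shifts +6, +8 over and over.
Undoing it on ybuzs: y−6=s, b−8=t, u−6=o, z−8=r, s−6=m.

storm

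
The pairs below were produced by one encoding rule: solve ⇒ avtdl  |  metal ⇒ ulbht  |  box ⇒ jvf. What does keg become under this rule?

slo

The shift depends on letter class: consonant s→a is +8, but vowel o→v is +7. Two shifts are in play — +7 for a/e/i/o/u, +8 for every other letter.
On keg: k(cons)+8=s, e(vowel)+7=l, g(cons)+8=o.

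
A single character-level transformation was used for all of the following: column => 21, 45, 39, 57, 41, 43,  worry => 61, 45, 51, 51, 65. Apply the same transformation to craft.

The formula is n = 2×(alphabet index, a=1) + 15.
On craft: c=3→21, r=18→51, a=1→17, f=6→27, t=20→55.

21, 51, 17, 27, 55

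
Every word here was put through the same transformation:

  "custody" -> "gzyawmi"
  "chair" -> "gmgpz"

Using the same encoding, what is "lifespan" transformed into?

In custody: c→g is +4, u→z is +5, s→y is +6, t→a is +7 — the shift increases by 1 each position. Letter i (0-indexed) is shifted by i+4, so successive shifts are 4, 5, 6, ….
For lifespan: l+4=p, i+5=n, f+6=l, e+7=l, s+8=a, p+9=y, a+10=k, n+11=y.

pnllayky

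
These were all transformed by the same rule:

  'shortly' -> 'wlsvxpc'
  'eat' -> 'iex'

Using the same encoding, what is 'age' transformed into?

eki

Compare letters: s→w is +4, h→l is +4, o→s is +4 — a constant shift. Each letter is shifted forward by 4 in the alphabet (a Caesar shift of +4).
On age: a+4=e, g+4=k, e+4=i.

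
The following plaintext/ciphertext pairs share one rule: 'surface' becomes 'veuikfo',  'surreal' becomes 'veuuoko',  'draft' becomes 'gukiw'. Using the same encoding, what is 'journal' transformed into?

The shift depends on letter class: consonant s→v is +3, but vowel u→e is +10. Vowels shift forward by 10 and consonants shift forward by 3.
Applying it to journal: j(cons)+3=m, o(vowel)+10=y, u(vowel)+10=e, r(cons)+3=u, n(cons)+3=q, a(vowel)+10=k, l(cons)+3=o.

myeuqko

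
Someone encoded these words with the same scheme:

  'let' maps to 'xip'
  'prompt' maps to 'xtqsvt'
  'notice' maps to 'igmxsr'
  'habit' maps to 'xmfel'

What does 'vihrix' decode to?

tender

The output letters match the input read backwards, each shifted +4: let reversed is tel. Read the word backwards and shift each letter +4.
Decoding vihrix: shift back: v−4=r, i−4=e, h−4=d, r−4=n, i−4=e, x−4=t → rednet; then reverse → tender.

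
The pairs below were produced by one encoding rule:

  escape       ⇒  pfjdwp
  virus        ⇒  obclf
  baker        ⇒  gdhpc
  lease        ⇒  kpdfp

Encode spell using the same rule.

e(4)→p(15) and s(18)→f(5) fit y≡3x+3 (mod 26); the inverse of 3 mod 26 is 9. Treating letters as 0–25, the rule is x ↦ 3x + 3 (mod 26).
Applying it to spell: s(18)→3·18+3≡5=f; p(15)→3·15+3≡22=w; e(4)→3·4+3≡15=p; l(11)→3·11+3≡10=k; l(11)→3·11+3≡10=k (all mod 26).

fwpkk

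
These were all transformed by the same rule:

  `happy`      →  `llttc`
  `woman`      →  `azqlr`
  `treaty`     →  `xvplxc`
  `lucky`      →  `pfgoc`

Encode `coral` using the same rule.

The shift depends on letter class: consonant h→l is +4, but vowel a→l is +11. The rule splits by letter class: vowels +11, consonants +4.
Applying it to coral: c(cons)+4=g, o(vowel)+11=z, r(cons)+4=v, a(vowel)+11=l, l(cons)+4=p.

gzvlp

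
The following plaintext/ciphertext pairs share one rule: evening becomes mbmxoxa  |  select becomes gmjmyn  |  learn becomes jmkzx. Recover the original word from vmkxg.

e(4)→m(12) and v(21)→b(1) fit y≡7x+10 (mod 26); the inverse of 7 mod 26 is 15. Treating letters as 0–25, the rule is x ↦ 7x + 10 (mod 26).
Decoding vmkxg: v(21)→15·(21−10)≡9=j; m(12)→15·(12−10)≡4=e; k(10)→15·(10−10)≡0=a; x(23)→15·(23−10)≡13=n; g(6)→15·(6−10)≡18=s (all mod 26).

jeans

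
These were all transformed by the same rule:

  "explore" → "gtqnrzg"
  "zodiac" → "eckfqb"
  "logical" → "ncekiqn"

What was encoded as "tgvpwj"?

hunter

The output letters match the input read backwards, each shifted +2: explore reversed is erolpxe. Two steps: reverse the string, then apply a Caesar shift of +2.
Decoding tgvpwj: shift back: t−2=r, g−2=e, v−2=t, p−2=n, w−2=u, j−2=h → retnuh; then reverse → hunter.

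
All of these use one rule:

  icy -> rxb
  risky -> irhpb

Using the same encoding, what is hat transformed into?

szg

Each pair mirrors across the alphabet (i↔r, c↔x, y↔b): positions sum to 25. Letters are reflected about the middle of the alphabet (position → 25−position): Atbash.
Applying it to hat: h↔s, a↔z, t↔g.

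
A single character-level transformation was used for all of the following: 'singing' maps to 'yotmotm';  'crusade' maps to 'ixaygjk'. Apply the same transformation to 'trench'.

zxktin

This is a Caesar cipher with shift 6.
Applying it to trench: t+6=z, r+6=x, e+6=k, n+6=t, c+6=i, h+6=n.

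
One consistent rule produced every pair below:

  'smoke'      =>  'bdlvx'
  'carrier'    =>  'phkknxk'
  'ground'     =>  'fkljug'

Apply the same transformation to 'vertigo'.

s(18)→b(1) and m(12)→d(3) fit y≡17x+7 (mod 26); the inverse of 17 mod 26 is 23. Treating letters as 0–25, the rule is x ↦ 17x + 7 (mod 26).
For vertigo: v(21)→17·21+7≡0=a; e(4)→17·4+7≡23=x; r(17)→17·17+7≡10=k; t(19)→17·19+7≡18=s; i(8)→17·8+7≡13=n; g(6)→17·6+7≡5=f; o(14)→17·14+7≡11=l (all mod 26).

axksnfl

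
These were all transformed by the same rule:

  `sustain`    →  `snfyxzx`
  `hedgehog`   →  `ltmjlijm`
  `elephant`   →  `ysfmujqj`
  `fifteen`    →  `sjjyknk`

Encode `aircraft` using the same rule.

The output letters match the input read backwards, each shifted +5: sustain reversed is niatsus. Read the word backwards and shift each letter +5.
On aircraft: reverse → tfarcria; then shift: t+5=y, f+5=k, a+5=f, r+5=w, c+5=h, r+5=w, i+5=n, a+5=f.

ykfwhwnf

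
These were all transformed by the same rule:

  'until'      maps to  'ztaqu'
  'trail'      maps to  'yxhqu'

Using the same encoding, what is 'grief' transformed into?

lxpmo

In until: u→z is +5, n→t is +6, t→a is +7, i→q is +8 — the shift increases by 1 each position. The shift increases by 1 at each position, starting from +5: 5, 6, 7, ….
On grief: g+5=l, r+6=x, i+7=p, e+8=m, f+9=o.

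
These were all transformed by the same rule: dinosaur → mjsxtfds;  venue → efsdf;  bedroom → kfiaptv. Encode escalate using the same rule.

nthjmfcf

Shifts by position in dinosaur: pos 0: d→m (+9), pos 1: i→j (+1), pos 2: n→s (+5), pos 3: o→x (+9), pos 4: s→t (+1), pos 5: a→f (+5) — repeating every 3. The shifts repeat in a cycle of length 3: positions 0,1,… shift by +9, +1, +5, then the pattern repeats.
On escalate: e+9=n, s+1=t, c+5=h, a+9=j, l+1=m, a+5=f, t+9=c, e+1=f.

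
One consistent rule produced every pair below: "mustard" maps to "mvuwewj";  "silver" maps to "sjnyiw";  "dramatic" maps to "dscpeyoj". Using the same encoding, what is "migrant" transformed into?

Letter i (0-indexed) is shifted by i+0, so successive shifts are 0, 1, 2, ….
On migrant: m+0=m, i+1=j, g+2=i, r+3=u, a+4=e, n+5=s, t+6=z.

mjiuesz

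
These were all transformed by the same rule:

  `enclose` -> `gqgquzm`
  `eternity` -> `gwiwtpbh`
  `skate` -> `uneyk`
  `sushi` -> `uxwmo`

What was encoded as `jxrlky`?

hunger

Letter i (0-indexed) is shifted by i+2, so successive shifts are 2, 3, 4, ….
Decoding jxrlky: j−2=h, x−3=u, r−4=n, l−5=g, k−6=e, y−7=r.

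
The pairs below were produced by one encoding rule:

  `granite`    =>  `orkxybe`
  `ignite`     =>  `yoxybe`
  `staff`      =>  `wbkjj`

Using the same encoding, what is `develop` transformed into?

zelench

g(6)→o(14) and r(17)→r(17) fit y≡5x+10 (mod 26); the inverse of 5 mod 26 is 21. This is an affine cipher: with a=0,…,z=25, each position x becomes (5x+10) mod 26.
Applying it to develop: d(3)→5·3+10≡25=z; e(4)→5·4+10≡4=e; v(21)→5·21+10≡11=l; e(4)→5·4+10≡4=e; l(11)→5·11+10≡13=n; o(14)→5·14+10≡2=c; p(15)→5·15+10≡7=h (all mod 26).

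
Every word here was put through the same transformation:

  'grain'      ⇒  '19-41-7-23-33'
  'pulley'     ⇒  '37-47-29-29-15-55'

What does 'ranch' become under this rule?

41-7-33-11-21

g(#7)→19 and r(#18)→41: differences scale by 2, so n = 2·pos + 5. The formula is n = 2×(alphabet index, a=1) + 5.
For ranch: r=18→41, a=1→7, n=14→33, c=3→11, h=8→21.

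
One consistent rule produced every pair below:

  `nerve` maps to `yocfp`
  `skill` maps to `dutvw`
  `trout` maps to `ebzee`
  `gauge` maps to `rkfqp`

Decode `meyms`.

bunch

It's a Vigenère-style cipher with numeric key [11,10]: position i shifts by key[i mod 2].
Reversing it on meyms: m−11=b, e−10=u, y−11=n, m−10=c, s−11=h.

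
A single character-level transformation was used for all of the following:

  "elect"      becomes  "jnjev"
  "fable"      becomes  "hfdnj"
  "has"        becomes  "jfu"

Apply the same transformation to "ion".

The rule splits by letter class: vowels +5, consonants +2.
For ion: i(vowel)+5=n, o(vowel)+5=t, n(cons)+2=p.

ntp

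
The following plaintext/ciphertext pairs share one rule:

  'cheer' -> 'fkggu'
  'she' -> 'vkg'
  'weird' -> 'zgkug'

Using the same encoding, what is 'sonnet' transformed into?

vqqqgw

Vowels shift forward by 2 and consonants shift forward by 3.
Applying it to sonnet: s(cons)+3=v, o(vowel)+2=q, n(cons)+3=q, n(cons)+3=q, e(vowel)+2=g, t(cons)+3=w.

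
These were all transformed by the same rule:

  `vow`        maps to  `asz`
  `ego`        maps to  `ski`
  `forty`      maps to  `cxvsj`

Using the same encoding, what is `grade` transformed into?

ihevk

The output letters match the input read backwards, each shifted +4: vow reversed is wov. The word is reversed, then every letter is shifted forward by 4.
For grade: reverse → edarg; then shift: e+4=i, d+4=h, a+4=e, r+4=v, g+4=k.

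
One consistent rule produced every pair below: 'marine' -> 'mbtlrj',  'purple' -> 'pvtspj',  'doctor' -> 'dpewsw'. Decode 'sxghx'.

In marine: m→m is +0, a→b is +1, r→t is +2, i→l is +3 — the shift increases by 1 each position. Letter i (0-indexed) is shifted by i+0, so successive shifts are 0, 1, 2, ….
Reversing it on sxghx: s−0=s, x−1=w, g−2=e, h−3=e, x−4=t.

sweet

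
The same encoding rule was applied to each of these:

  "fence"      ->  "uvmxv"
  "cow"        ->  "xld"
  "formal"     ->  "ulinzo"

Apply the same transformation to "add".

zww

This is the alphabet-reversal cipher (Atbash): a becomes z, b becomes y, etc.
Applying it to add: a↔z, d↔w, d↔w.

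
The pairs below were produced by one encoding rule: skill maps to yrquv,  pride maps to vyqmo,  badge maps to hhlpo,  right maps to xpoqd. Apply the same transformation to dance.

jhvlo

In skill: s→y is +6, k→r is +7, i→q is +8, l→u is +9 — the shift increases by 1 each position. Each letter shifts forward by (position + 6), i.e. 6, 7, 8, … — the shift grows by one for each successive letter.
Applying it to dance: d+6=j, a+7=h, n+8=v, c+9=l, e+10=o.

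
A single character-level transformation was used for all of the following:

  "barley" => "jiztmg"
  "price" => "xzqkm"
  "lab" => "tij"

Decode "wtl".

It's a constant shift of +8 (ROT8).
Decoding wtl: w−8=o, t−8=l, l−8=d.

old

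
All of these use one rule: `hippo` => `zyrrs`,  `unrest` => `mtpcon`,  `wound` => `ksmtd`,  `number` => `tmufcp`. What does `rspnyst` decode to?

Treating letters as 0–25, the rule is x ↦ 25x + 6 (mod 26).
Decoding rspnyst: r(17)→25·(17−6)≡15=p; s(18)→25·(18−6)≡14=o; p(15)→25·(15−6)≡17=r; n(13)→25·(13−6)≡19=t; y(24)→25·(24−6)≡8=i; s(18)→25·(18−6)≡14=o; t(19)→25·(19−6)≡13=n (all mod 26).

portion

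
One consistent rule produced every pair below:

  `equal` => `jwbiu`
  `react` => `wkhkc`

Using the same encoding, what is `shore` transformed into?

xnvzn

In equal: e→j is +5, q→w is +6, u→b is +7, a→i is +8 — the shift increases by 1 each position. Each letter shifts forward by (position + 5), i.e. 5, 6, 7, … — the shift grows by one for each successive letter.
Applying it to shore: s+5=x, h+6=n, o+7=v, r+8=z, e+9=n.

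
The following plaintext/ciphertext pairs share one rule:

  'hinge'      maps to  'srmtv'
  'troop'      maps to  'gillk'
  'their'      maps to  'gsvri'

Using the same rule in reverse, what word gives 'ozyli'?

Each pair mirrors across the alphabet (h↔s, i↔r, n↔m): positions sum to 25. This is the alphabet-reversal cipher (Atbash): a becomes z, b becomes y, etc.
Decoding ozyli: o↔l, z↔a, y↔b, l↔o, i↔r.

labor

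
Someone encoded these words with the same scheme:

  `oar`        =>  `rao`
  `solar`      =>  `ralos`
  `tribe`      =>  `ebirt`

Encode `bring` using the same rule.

gnirb

The word is simply reversed.
Applying it to bring: reverse → gnirb.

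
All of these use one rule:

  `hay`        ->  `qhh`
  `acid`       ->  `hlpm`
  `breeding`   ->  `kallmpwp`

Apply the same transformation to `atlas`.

hcuhb

Vowels shift forward by 7 and consonants shift forward by 9.
Applying it to atlas: a(vowel)+7=h, t(cons)+9=c, l(cons)+9=u, a(vowel)+7=h, s(cons)+9=b.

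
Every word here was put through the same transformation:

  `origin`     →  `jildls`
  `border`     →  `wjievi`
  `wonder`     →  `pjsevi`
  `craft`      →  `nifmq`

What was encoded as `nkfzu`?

Each letter's alphabet position (a=0..z=25) is mapped through 17·x+5 mod 26 — an affine cipher.
Undoing it on nkfzu: n(13)→23·(13−5)≡2=c; k(10)→23·(10−5)≡11=l; f(5)→23·(5−5)≡0=a; z(25)→23·(25−5)≡18=s; u(20)→23·(20−5)≡7=h (all mod 26).

clash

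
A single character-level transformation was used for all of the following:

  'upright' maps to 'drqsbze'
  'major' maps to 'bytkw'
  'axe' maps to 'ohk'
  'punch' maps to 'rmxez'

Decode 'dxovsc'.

Two steps: reverse the string, then apply a Caesar shift of +10.
Reversing it on dxovsc: shift back: d−10=t, x−10=n, o−10=e, v−10=l, s−10=i, c−10=s → tnelis; then reverse → silent.

silent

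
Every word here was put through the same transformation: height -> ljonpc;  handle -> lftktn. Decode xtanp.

The shift increases by 1 at each position, starting from +4: 4, 5, 6, ….
Reversing it on xtanp: x−4=t, t−5=o, a−6=u, n−7=g, p−8=h.

tough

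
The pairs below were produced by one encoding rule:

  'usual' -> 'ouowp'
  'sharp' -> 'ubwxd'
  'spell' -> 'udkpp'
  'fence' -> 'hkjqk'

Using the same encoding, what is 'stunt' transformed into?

u(20)→o(14) and s(18)→u(20) fit y≡23x+22 (mod 26); the inverse of 23 mod 26 is 17. Each letter's alphabet position (a=0..z=25) is mapped through 23·x+22 mod 26 — an affine cipher.
For stunt: s(18)→23·18+22≡20=u; t(19)→23·19+22≡17=r; u(20)→23·20+22≡14=o; n(13)→23·13+22≡9=j; t(19)→23·19+22≡17=r (all mod 26).

urojr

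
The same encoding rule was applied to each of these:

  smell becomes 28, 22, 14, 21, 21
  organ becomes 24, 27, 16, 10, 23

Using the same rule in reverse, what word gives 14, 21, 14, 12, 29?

s is letter #19 and maps to 28: an offset of 9. Each letter is replaced by its alphabet position (a=1..z=26) + 9.
Reversing it on 14, 21, 14, 12, 29: 14→(14−9)÷1=5=e, 21→(21−9)÷1=12=l, 14→(14−9)÷1=5=e, 12→(12−9)÷1=3=c, 29→(29−9)÷1=20=t.

elect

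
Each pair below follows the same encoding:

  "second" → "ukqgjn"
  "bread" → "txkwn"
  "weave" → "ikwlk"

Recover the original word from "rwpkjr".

s(18)→u(20) and e(4)→k(10) fit y≡23x+22 (mod 26); the inverse of 23 mod 26 is 17. Treating letters as 0–25, the rule is x ↦ 23x + 22 (mod 26).
Undoing it on rwpkjr: r(17)→17·(17−22)≡19=t; w(22)→17·(22−22)≡0=a; p(15)→17·(15−22)≡11=l; k(10)→17·(10−22)≡4=e; j(9)→17·(9−22)≡13=n; r(17)→17·(17−22)≡19=t (all mod 26).

talent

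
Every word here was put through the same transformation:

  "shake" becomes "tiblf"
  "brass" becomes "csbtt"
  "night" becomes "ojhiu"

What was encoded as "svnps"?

It's a constant shift of +1 (ROT1).
Decoding svnps: s−1=r, v−1=u, n−1=m, p−1=o, s−1=r.

rumor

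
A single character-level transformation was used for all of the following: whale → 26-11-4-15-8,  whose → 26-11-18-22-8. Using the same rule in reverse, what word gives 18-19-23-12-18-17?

Letters become their 1-based position plus 3 (so a→4, b→5, …).
Reversing it on 18-19-23-12-18-17: 18→(18−3)÷1=15=o, 19→(19−3)÷1=16=p, 23→(23−3)÷1=20=t, 12→(12−3)÷1=9=i, 18→(18−3)÷1=15=o, 17→(17−3)÷1=14=n.

option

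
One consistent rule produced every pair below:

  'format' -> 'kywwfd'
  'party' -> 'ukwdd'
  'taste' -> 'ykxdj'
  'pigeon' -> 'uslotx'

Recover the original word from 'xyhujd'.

Shifts by position in format: pos 0: f→k (+5), pos 1: o→y (+10), pos 2: r→w (+5), pos 3: m→w (+10) — repeating every 2. It's a Vigenère-style cipher with numeric key [5,10]: position i shifts by key[i mod 2].
Undoing it on xyhujd: x−5=s, y−10=o, h−5=c, u−10=k, j−5=e, d−10=t.

socket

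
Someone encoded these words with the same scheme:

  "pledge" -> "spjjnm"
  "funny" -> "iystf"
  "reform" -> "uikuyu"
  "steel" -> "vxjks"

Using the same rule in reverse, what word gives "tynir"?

In pledge: p→s is +3, l→p is +4, e→j is +5, d→j is +6 — the shift increases by 1 each position. Letter i (0-indexed) is shifted by i+3, so successive shifts are 3, 4, 5, ….
Decoding tynir: t−3=q, y−4=u, n−5=i, i−6=c, r−7=k.

quick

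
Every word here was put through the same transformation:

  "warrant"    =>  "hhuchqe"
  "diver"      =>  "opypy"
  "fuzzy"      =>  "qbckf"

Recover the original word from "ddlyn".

swing

Shifts by position in warrant: pos 0: w→h (+11), pos 1: a→h (+7), pos 2: r→u (+3), pos 3: r→c (+11), pos 4: a→h (+7), pos 5: n→q (+3) — repeating every 3. A repeating key of period 3 is used — shifts +11, +7, +3 over and over.
Undoing it on ddlyn: d−11=s, d−7=w, l−3=i, y−11=n, n−7=g.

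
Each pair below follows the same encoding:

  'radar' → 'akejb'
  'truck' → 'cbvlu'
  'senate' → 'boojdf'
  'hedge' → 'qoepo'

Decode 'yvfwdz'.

Shifts by position in radar: pos 0: r→a (+9), pos 1: a→k (+10), pos 2: d→e (+1), pos 3: a→j (+9), pos 4: r→b (+10) — repeating every 3. A repeating key of period 3 is used — shifts +9, +10, +1 over and over.
Reversing it on yvfwdz: y−9=p, v−10=l, f−1=e, w−9=n, d−10=t, z−1=y.

plenty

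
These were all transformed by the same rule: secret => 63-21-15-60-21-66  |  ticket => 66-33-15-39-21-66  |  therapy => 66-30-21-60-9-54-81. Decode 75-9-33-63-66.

waist

s(#19)→63 and e(#5)→21: differences scale by 3, so n = 3·pos + 6. With a=1..z=26, the number is 3·pos + 6.
Decoding 75-9-33-63-66: 75→(75−6)÷3=23=w, 9→(9−6)÷3=1=a, 33→(33−6)÷3=9=i, 63→(63−6)÷3=19=s, 66→(66−6)÷3=20=t.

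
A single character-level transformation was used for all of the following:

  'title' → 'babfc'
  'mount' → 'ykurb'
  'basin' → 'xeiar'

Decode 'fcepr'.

learn

t(19)→b(1) and i(8)→a(0) fit y≡19x+4 (mod 26); the inverse of 19 mod 26 is 11. Each letter's alphabet position (a=0..z=25) is mapped through 19·x+4 mod 26 — an affine cipher.
Reversing it on fcepr: f(5)→11·(5−4)≡11=l; c(2)→11·(2−4)≡4=e; e(4)→11·(4−4)≡0=a; p(15)→11·(15−4)≡17=r; r(17)→11·(17−4)≡13=n (all mod 26).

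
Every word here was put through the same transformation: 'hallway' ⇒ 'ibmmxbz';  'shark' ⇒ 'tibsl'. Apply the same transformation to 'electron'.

fmfduspo

Compare letters: h→i is +1, a→b is +1, l→m is +1 — a constant shift. Every letter moves 1 place later in the alphabet, wrapping around z→a.
For electron: e+1=f, l+1=m, e+1=f, c+1=d, t+1=u, r+1=s, o+1=p, n+1=o.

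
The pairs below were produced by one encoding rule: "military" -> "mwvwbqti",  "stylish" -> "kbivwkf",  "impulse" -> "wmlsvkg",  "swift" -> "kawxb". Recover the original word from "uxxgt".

Each letter's alphabet position (a=0..z=25) is mapped through 17·x+16 mod 26 — an affine cipher.
Reversing it on uxxgt: u(20)→23·(20−16)≡14=o; x(23)→23·(23−16)≡5=f; x(23)→23·(23−16)≡5=f; g(6)→23·(6−16)≡4=e; t(19)→23·(19−16)≡17=r (all mod 26).

offer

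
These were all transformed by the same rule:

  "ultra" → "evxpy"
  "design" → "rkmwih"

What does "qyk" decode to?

gum

The output letters match the input read backwards, each shifted +4: ultra reversed is artlu. Read the word backwards and shift each letter +4.
Reversing it on qyk: shift back: q−4=m, y−4=u, k−4=g → mug; then reverse → gum.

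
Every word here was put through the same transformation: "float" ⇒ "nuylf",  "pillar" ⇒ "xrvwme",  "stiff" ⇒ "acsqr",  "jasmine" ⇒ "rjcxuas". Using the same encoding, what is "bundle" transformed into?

jdxoxr

In float: f→n is +8, l→u is +9, o→y is +10, a→l is +11 — the shift increases by 1 each position. The shift increases by 1 at each position, starting from +8: 8, 9, 10, ….
On bundle: b+8=j, u+9=d, n+10=x, d+11=o, l+12=x, e+13=r.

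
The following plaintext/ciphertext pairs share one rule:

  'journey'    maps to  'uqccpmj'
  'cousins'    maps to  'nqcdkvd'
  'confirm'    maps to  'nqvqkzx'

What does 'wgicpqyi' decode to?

Shifts by position in journey: pos 0: j→u (+11), pos 1: o→q (+2), pos 2: u→c (+8), pos 3: r→c (+11), pos 4: n→p (+2), pos 5: e→m (+8) — repeating every 3. A repeating key of period 3 is used — shifts +11, +2, +8 over and over.
Decoding wgicpqyi: w−11=l, g−2=e, i−8=a, c−11=r, p−2=n, q−8=i, y−11=n, i−2=g.

learning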